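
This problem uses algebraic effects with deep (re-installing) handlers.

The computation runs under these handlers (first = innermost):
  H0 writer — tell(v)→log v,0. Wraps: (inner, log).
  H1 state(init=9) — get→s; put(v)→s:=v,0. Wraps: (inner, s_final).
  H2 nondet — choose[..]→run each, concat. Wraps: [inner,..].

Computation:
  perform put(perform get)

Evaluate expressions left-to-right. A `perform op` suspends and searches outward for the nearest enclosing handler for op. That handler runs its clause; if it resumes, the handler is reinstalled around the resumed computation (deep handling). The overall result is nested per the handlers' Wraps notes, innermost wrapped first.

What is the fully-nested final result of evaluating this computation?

Evaluation trace:
get @ H1 ⇒ 9
put(9) @ H1 ⇒ s:=9
H0 returns (0, ())
H1 returns ((0, ()), 9)
H2 returns [((0, ()), 9)]
= [((0, ()), 9)]

Answer: [((0, ()), 9)]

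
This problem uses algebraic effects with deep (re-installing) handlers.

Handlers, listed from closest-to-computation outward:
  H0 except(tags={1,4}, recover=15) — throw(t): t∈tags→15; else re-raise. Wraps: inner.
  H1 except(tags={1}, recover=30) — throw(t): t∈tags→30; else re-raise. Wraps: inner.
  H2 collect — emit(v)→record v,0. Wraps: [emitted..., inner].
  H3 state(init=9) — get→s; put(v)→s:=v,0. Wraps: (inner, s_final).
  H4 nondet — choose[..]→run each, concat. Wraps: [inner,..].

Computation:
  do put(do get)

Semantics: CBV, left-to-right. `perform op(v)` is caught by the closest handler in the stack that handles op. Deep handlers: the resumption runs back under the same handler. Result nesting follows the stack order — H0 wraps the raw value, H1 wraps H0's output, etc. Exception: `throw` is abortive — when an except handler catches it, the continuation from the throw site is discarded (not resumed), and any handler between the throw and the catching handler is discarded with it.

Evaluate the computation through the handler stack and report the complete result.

Evaluation trace:
get @ H3 ⇒ 9
put(9) @ H3 ⇒ s:=9
H0 returns 0
H1 returns 0
H2 returns [0]
H3 returns ([0], 9)
H4 returns [([0], 9)]
= [([0], 9)]

Answer: [([0], 9)]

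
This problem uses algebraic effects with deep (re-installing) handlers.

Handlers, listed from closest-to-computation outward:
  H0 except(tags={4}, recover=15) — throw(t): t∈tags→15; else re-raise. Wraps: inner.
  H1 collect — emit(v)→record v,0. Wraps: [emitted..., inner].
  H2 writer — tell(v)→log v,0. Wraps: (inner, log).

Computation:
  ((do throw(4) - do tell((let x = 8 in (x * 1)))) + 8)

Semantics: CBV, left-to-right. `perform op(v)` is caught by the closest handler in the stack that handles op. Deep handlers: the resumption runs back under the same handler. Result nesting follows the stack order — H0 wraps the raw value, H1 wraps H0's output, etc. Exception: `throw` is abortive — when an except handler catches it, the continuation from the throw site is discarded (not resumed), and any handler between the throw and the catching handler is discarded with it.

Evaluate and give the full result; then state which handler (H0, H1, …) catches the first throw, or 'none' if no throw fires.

Working:
throw(4) @ H0 caught ⇒ 15
H1 returns [15]
H2 returns ([15], ())
= ([15], ())

Answer: ([15], ()) ; first throw caught by: H0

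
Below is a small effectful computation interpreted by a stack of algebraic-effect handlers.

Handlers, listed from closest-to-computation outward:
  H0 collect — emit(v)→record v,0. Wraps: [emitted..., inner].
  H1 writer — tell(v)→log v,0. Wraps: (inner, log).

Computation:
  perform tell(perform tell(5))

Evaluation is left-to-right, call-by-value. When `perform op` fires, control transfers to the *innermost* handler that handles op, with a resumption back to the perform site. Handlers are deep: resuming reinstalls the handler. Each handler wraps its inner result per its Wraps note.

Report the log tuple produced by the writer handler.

Evaluation trace:
tell(5) @ H1 ⇒ log+=5
tell(0) @ H1 ⇒ log+=0
H0 returns [0]
H1 returns ([0], (5, 0))
= ([0], (5, 0))

Answer: (5, 0)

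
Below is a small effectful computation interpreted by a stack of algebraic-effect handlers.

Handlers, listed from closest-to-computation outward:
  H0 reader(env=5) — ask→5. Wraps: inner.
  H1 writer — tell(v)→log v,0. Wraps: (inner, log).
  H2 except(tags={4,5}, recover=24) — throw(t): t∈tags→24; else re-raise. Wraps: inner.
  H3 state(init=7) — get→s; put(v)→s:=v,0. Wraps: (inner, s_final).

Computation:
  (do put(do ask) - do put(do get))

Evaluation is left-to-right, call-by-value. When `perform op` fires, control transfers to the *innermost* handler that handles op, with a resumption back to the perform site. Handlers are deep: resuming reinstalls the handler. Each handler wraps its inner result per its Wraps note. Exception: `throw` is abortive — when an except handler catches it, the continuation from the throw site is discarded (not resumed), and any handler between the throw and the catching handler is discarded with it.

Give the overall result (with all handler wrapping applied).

Answer: ((0, ()), 5)

Working:
ask @ H0 ⇒ 5
put(5) @ H3 ⇒ s:=5
get @ H3 ⇒ 5
put(5) @ H3 ⇒ s:=5
H0 returns 0
H1 returns (0, ())
H2 returns (0, ())
H3 returns ((0, ()), 5)
= ((0, ()), 5)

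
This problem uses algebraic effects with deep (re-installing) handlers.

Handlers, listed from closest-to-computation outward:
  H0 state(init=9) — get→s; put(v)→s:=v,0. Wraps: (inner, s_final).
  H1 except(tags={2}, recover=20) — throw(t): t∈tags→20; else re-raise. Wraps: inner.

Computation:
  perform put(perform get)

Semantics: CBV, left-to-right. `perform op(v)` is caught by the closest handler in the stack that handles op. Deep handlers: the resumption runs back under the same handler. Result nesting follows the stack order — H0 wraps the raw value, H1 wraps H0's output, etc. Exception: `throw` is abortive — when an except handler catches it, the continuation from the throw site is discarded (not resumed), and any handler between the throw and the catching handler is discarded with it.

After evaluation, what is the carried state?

Working:
get @ H0 ⇒ 9
put(9) @ H0 ⇒ s:=9
H0 returns (0, 9)
H1 returns (0, 9)
= (0, 9)

Answer: 9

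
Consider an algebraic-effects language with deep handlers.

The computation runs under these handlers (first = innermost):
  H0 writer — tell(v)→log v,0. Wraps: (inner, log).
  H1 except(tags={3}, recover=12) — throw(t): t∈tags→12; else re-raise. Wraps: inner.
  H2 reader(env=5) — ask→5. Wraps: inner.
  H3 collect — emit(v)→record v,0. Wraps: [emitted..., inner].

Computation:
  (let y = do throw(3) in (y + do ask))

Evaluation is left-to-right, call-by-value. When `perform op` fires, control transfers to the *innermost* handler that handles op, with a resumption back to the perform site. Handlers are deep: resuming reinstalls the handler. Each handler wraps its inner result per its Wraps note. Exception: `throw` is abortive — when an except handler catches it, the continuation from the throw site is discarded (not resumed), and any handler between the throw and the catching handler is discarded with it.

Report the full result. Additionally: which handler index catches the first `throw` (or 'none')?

Evaluation trace:
throw(3) @ H1 caught ⇒ 12
H2 returns 12
H3 returns [12]
= [12]

Answer: [12] ; first throw caught by: H1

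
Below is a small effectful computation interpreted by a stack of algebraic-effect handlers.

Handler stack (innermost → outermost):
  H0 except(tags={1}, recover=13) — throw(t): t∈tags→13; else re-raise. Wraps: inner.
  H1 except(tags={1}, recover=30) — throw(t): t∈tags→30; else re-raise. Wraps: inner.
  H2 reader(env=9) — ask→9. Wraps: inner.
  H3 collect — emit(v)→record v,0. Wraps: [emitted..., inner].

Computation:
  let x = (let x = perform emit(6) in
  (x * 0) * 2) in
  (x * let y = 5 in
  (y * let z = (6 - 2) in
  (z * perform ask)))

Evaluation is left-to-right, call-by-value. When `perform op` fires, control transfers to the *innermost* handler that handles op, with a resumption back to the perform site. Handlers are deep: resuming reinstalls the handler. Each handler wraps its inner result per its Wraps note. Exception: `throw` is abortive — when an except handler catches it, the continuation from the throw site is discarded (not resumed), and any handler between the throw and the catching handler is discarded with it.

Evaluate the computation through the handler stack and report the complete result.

Answer: [6, 0]

Working:
emit(6) @ H3 ⇒ out+=6
ask @ H2 ⇒ 9
H0 returns 0
H1 returns 0
H2 returns 0
H3 returns [6, 0]
= [6, 0]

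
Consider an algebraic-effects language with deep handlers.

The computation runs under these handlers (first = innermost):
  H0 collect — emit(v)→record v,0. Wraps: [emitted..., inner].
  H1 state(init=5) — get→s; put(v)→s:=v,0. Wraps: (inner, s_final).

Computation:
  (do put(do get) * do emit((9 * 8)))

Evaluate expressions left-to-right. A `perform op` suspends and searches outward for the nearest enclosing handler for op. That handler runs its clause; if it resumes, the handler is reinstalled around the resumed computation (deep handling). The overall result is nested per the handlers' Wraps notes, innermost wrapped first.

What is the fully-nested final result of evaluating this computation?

Evaluation trace:
get @ H1 ⇒ 5
put(5) @ H1 ⇒ s:=5
emit(72) @ H0 ⇒ out+=72
H0 returns [72, 0]
H1 returns ([72, 0], 5)
= ([72, 0], 5)

Answer: ([72, 0], 5)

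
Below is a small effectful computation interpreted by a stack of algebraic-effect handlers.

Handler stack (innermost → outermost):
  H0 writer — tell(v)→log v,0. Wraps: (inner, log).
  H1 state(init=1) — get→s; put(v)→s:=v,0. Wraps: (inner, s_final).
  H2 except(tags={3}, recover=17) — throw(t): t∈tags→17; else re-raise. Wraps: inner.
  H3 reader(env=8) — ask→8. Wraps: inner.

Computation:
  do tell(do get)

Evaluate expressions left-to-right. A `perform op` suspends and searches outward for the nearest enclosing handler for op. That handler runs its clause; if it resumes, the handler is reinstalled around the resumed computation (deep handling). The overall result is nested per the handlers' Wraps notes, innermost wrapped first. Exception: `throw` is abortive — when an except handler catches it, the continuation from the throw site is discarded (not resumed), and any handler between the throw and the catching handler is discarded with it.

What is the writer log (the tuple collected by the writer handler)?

Answer: (1)

Step-by-step:
get @ H1 ⇒ 1
tell(1) @ H0 ⇒ log+=1
H0 returns (0, (1))
H1 returns ((0, (1)), 1)
H2 returns ((0, (1)), 1)
H3 returns ((0, (1)), 1)
= ((0, (1)), 1)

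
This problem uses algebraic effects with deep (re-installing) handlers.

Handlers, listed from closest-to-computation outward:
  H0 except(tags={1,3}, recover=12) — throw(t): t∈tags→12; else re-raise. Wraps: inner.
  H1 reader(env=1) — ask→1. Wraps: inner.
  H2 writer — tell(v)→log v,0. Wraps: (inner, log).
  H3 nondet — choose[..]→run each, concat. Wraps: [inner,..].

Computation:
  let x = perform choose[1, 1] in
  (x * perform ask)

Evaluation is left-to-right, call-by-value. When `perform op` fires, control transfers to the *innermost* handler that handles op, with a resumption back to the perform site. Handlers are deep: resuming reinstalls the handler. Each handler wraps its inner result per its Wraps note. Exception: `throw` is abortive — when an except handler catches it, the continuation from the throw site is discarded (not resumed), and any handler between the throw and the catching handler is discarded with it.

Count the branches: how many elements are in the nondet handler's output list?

Step-by-step:
choose[1, 1] @ H3
  branch[0] choose=1:
    ask @ H1 ⇒ 1
    H0 returns 1
    H1 returns 1
    H2 returns (1, ())
    H3 returns [(1, ())]
  branch[1] choose=1:
    ask @ H1 ⇒ 1
    H0 returns 1
    H1 returns 1
    H2 returns (1, ())
    H3 returns [(1, ())]
= [(1, ()), (1, ())]

Answer: 2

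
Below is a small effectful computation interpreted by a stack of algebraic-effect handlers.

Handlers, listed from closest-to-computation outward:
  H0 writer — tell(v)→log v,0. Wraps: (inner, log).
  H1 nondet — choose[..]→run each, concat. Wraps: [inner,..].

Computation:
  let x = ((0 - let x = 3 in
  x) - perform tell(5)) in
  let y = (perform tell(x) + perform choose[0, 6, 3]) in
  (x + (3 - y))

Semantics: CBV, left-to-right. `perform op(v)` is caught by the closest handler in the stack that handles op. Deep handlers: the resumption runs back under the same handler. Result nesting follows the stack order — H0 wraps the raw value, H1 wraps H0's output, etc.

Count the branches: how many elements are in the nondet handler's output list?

Answer: 3

Working:
tell(5) @ H0 ⇒ log+=5
tell(-3) @ H0 ⇒ log+=-3
choose[0, 6, 3] @ H1
  branch[0] choose=0:
    H0 returns (0, (5, -3))
    H1 returns [(0, (5, -3))]
  branch[1] choose=6:
    H0 returns (-6, (5, -3))
    H1 returns [(-6, (5, -3))]
  branch[2] choose=3:
    H0 returns (-3, (5, -3))
    H1 returns [(-3, (5, -3))]
= [(0, (5, -3)), (-6, (5, -3)), (-3, (5, -3))]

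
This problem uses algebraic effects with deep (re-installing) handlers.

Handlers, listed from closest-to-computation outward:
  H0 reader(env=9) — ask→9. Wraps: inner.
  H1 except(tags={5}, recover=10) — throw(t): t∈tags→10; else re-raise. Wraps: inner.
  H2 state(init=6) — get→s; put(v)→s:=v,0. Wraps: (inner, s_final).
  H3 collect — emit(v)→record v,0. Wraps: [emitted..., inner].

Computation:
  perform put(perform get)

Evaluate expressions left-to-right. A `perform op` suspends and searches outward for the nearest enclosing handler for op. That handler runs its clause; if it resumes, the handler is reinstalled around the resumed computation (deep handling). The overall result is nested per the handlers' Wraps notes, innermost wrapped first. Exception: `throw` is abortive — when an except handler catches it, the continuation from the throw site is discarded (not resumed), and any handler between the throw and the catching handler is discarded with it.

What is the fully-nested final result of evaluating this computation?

Answer: [(0, 6)]

Evaluation trace:
get @ H2 ⇒ 6
put(6) @ H2 ⇒ s:=6
H0 returns 0
H1 returns 0
H2 returns (0, 6)
H3 returns [(0, 6)]
= [(0, 6)]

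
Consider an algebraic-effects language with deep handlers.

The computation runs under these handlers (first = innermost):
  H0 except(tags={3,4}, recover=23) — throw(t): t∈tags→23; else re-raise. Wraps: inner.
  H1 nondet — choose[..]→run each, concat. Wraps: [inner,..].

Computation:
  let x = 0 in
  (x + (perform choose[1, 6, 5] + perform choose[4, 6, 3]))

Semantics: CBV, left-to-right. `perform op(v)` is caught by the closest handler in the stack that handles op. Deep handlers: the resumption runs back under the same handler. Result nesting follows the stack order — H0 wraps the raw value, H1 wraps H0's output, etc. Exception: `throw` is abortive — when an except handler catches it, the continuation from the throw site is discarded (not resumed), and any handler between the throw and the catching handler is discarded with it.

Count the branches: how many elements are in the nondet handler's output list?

Answer: 9

Working:
choose[1, 6, 5] @ H1
  branch[0] choose=1:
    choose[4, 6, 3] @ H1
      branch[0] choose=4:
        H0 returns 5
        H1 returns [5]
      branch[1] choose=6:
        H0 returns 7
        H1 returns [7]
      branch[2] choose=3:
        H0 returns 4
        H1 returns [4]
  branch[1] choose=6:
    choose[4, 6, 3] @ H1
      branch[0] choose=4:
        H0 returns 10
        H1 returns [10]
      branch[1] choose=6:
        H0 returns 12
        H1 returns [12]
      branch[2] choose=3:
        H0 returns 9
        H1 returns [9]
  branch[2] choose=5:
    choose[4, 6, 3] @ H1
      branch[0] choose=4:
        H0 returns 9
        H1 returns [9]
      branch[1] choose=6:
        H0 returns 11
        H1 returns [11]
      branch[2] choose=3:
        H0 returns 8
        H1 returns [8]
= [5, 7, 4, 10, 12, 9, 9, 11, 8]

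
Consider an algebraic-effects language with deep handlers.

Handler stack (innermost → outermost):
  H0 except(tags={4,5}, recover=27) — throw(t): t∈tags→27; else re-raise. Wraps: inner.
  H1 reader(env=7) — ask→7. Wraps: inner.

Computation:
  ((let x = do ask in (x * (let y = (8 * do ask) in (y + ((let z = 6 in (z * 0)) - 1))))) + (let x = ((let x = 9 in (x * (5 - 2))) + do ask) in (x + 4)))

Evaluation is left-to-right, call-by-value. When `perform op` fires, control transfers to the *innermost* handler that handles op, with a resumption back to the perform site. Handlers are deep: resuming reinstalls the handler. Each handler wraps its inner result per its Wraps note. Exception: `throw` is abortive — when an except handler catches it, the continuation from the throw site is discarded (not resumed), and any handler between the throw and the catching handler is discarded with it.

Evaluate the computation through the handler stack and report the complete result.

Answer: 423

Step-by-step:
ask @ H1 ⇒ 7
ask @ H1 ⇒ 7
ask @ H1 ⇒ 7
H0 returns 423
H1 returns 423
= 423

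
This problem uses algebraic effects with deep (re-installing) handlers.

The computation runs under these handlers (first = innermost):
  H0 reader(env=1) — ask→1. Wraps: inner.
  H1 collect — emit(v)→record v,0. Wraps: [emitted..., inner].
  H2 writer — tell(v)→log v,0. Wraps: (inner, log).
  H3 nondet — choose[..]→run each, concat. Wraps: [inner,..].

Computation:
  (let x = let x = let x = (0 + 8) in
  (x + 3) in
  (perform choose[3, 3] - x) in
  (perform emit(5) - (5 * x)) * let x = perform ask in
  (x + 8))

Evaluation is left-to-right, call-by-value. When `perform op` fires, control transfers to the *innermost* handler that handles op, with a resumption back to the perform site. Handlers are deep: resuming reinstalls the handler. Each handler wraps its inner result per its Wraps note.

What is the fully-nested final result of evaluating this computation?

Working:
choose[3, 3] @ H3
  branch[0] choose=3:
    emit(5) @ H1 ⇒ out+=5
    ask @ H0 ⇒ 1
    H0 returns 360
    H1 returns [5, 360]
    H2 returns ([5, 360], ())
    H3 returns [([5, 360], ())]
  branch[1] choose=3:
    emit(5) @ H1 ⇒ out+=5
    ask @ H0 ⇒ 1
    H0 returns 360
    H1 returns [5, 360]
    H2 returns ([5, 360], ())
    H3 returns [([5, 360], ())]
= [([5, 360], ()), ([5, 360], ())]

Answer: [([5, 360], ()), ([5, 360], ())]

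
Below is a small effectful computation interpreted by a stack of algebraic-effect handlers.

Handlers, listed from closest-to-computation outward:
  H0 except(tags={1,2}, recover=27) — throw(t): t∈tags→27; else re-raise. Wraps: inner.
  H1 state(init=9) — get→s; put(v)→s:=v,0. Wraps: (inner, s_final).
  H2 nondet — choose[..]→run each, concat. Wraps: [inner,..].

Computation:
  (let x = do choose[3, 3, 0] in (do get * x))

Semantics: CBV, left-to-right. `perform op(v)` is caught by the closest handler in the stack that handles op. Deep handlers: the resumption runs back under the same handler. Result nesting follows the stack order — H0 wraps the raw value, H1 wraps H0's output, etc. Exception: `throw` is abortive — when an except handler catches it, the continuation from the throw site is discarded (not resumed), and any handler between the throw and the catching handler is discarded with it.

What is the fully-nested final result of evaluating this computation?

Answer: [(27, 9), (27, 9), (0, 9)]

Working:
choose[3, 3, 0] @ H2
  branch[0] choose=3:
    get @ H1 ⇒ 9
    H0 returns 27
    H1 returns (27, 9)
    H2 returns [(27, 9)]
  branch[1] choose=3:
    get @ H1 ⇒ 9
    H0 returns 27
    H1 returns (27, 9)
    H2 returns [(27, 9)]
  branch[2] choose=0:
    get @ H1 ⇒ 9
    H0 returns 0
    H1 returns (0, 9)
    H2 returns [(0, 9)]
= [(27, 9), (27, 9), (0, 9)]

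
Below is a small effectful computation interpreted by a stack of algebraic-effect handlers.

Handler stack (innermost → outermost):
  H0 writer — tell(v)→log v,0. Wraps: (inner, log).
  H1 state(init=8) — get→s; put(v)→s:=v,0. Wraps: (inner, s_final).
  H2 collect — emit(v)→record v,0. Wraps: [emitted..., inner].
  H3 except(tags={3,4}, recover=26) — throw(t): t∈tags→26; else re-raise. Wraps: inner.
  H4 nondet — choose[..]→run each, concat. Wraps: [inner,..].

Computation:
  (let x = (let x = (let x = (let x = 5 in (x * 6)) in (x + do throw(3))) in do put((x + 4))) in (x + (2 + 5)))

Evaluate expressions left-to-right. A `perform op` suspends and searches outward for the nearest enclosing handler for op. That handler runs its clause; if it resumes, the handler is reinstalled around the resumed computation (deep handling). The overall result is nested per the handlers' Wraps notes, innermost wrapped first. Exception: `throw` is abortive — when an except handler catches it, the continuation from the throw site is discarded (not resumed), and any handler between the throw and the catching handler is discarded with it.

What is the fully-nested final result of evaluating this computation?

Answer: [26]

Evaluation trace:
throw(3) @ H3 caught ⇒ 26
H4 returns [26]
= [26]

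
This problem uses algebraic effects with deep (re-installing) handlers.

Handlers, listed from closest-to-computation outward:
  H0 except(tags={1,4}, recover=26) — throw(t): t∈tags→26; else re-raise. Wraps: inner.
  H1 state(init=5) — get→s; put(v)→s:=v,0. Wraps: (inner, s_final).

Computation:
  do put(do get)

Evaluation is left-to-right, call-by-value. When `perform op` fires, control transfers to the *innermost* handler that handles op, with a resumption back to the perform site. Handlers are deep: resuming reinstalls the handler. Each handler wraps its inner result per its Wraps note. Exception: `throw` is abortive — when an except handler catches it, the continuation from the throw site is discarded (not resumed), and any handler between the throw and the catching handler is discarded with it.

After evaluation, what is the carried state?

Answer: 5

Evaluation trace:
get @ H1 ⇒ 5
put(5) @ H1 ⇒ s:=5
H0 returns 0
H1 returns (0, 5)
= (0, 5)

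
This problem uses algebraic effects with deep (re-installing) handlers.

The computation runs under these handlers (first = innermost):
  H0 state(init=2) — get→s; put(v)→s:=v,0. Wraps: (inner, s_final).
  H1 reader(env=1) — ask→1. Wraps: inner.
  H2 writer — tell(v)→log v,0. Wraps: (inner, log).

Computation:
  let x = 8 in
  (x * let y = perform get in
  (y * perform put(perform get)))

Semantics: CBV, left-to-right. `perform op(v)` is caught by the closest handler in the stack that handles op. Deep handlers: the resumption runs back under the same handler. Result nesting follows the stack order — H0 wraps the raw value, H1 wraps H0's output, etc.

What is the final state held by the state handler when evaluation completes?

Working:
get @ H0 ⇒ 2
get @ H0 ⇒ 2
put(2) @ H0 ⇒ s:=2
H0 returns (0, 2)
H1 returns (0, 2)
H2 returns ((0, 2), ())
= ((0, 2), ())

Answer: 2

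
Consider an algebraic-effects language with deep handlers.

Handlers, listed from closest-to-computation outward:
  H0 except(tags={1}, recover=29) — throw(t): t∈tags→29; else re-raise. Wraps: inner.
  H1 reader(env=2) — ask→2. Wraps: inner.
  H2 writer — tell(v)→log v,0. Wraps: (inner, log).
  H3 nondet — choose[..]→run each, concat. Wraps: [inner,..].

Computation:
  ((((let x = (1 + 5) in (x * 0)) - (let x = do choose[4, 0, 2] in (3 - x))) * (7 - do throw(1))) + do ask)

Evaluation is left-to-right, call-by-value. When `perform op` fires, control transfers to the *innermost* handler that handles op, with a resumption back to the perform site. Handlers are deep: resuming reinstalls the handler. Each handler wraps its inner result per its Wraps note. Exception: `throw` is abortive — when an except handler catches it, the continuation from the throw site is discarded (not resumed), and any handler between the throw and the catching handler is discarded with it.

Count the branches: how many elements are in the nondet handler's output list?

Answer: 3

Step-by-step:
choose[4, 0, 2] @ H3
  branch[0] choose=4:
    throw(1) @ H0 caught ⇒ 29
    H1 returns 29
    H2 returns (29, ())
    H3 returns [(29, ())]
  branch[1] choose=0:
    throw(1) @ H0 caught ⇒ 29
    H1 returns 29
    H2 returns (29, ())
    H3 returns [(29, ())]
  branch[2] choose=2:
    throw(1) @ H0 caught ⇒ 29
    H1 returns 29
    H2 returns (29, ())
    H3 returns [(29, ())]
= [(29, ()), (29, ()), (29, ())]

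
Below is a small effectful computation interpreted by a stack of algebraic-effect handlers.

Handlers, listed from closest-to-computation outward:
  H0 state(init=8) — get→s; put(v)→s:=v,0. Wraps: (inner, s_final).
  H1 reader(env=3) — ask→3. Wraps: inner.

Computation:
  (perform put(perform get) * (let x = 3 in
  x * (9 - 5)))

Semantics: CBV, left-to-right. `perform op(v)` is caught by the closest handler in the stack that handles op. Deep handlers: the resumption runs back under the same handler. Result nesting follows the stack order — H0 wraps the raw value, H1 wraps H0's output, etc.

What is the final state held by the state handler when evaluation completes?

Answer: 8

Evaluation trace:
get @ H0 ⇒ 8
put(8) @ H0 ⇒ s:=8
H0 returns (0, 8)
H1 returns (0, 8)
= (0, 8)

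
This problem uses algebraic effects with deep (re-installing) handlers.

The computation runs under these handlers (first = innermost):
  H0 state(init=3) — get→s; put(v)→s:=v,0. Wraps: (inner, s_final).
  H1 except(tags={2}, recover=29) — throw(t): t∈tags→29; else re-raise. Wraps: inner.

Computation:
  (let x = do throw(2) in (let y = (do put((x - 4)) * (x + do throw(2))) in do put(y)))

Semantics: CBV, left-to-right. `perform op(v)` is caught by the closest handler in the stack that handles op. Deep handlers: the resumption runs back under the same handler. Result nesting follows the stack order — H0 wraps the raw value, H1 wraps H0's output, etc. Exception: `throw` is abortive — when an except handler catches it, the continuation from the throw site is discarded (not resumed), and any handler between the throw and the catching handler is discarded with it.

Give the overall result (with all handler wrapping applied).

Working:
throw(2) @ H1 caught ⇒ 29
= 29

Answer: 29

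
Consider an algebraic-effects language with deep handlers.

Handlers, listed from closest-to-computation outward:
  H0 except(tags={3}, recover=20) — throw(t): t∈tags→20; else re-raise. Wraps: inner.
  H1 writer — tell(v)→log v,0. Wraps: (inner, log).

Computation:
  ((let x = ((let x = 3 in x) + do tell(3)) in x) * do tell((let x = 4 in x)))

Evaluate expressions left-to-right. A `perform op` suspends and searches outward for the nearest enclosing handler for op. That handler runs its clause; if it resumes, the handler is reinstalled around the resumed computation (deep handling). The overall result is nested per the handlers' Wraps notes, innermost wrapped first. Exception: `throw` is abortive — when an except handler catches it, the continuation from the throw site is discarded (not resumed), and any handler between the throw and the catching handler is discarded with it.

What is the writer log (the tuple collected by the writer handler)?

Answer: (3, 4)

Step-by-step:
tell(3) @ H1 ⇒ log+=3
tell(4) @ H1 ⇒ log+=4
H0 returns 0
H1 returns (0, (3, 4))
= (0, (3, 4))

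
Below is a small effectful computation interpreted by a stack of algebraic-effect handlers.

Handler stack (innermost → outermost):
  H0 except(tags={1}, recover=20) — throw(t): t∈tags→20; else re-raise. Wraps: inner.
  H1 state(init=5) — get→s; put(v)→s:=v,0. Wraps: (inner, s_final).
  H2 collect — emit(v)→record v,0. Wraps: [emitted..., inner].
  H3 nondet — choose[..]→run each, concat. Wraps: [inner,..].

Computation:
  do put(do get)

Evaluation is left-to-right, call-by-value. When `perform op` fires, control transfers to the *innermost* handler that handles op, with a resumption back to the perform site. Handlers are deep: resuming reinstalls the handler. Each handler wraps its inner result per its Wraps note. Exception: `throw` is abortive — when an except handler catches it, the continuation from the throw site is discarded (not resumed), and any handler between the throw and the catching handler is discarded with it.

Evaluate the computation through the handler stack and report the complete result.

Answer: [[(0, 5)]]

Working:
get @ H1 ⇒ 5
put(5) @ H1 ⇒ s:=5
H0 returns 0
H1 returns (0, 5)
H2 returns [(0, 5)]
H3 returns [[(0, 5)]]
= [[(0, 5)]]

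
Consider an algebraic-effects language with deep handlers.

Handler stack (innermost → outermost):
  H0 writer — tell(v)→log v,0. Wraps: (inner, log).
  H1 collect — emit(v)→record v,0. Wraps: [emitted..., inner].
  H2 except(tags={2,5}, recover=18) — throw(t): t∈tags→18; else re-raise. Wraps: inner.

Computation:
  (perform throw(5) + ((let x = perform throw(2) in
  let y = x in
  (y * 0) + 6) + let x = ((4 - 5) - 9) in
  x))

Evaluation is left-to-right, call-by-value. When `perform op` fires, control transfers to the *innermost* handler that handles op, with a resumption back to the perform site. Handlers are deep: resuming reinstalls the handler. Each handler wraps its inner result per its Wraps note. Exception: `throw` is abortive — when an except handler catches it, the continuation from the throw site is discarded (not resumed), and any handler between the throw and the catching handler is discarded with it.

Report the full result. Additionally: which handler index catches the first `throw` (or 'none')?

Answer: 18 ; first throw caught by: H2

Working:
throw(5) @ H2 caught ⇒ 18
= 18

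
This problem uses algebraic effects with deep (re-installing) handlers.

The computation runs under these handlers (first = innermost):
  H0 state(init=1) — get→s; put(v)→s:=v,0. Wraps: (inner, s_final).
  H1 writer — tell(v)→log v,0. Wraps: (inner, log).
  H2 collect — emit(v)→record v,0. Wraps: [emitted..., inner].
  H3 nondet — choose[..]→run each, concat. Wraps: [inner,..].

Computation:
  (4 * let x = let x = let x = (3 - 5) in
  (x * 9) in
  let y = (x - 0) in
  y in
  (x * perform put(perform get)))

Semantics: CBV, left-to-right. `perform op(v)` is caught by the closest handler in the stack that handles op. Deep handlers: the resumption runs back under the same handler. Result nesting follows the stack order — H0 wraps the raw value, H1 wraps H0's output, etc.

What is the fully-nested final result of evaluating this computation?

Step-by-step:
get @ H0 ⇒ 1
put(1) @ H0 ⇒ s:=1
H0 returns (0, 1)
H1 returns ((0, 1), ())
H2 returns [((0, 1), ())]
H3 returns [[((0, 1), ())]]
= [[((0, 1), ())]]

Answer: [[((0, 1), ())]]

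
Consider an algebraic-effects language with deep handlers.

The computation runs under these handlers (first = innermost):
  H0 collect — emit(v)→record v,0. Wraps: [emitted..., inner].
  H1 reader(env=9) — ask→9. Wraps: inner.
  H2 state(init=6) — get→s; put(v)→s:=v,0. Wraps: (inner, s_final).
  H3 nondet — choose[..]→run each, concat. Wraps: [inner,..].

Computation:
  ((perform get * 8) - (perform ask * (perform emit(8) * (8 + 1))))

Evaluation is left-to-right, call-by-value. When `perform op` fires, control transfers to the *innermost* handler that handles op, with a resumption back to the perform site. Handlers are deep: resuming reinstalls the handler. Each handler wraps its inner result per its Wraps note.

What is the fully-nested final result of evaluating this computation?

Answer: [([8, 48], 6)]

Working:
get @ H2 ⇒ 6
ask @ H1 ⇒ 9
emit(8) @ H0 ⇒ out+=8
H0 returns [8, 48]
H1 returns [8, 48]
H2 returns ([8, 48], 6)
H3 returns [([8, 48], 6)]
= [([8, 48], 6)]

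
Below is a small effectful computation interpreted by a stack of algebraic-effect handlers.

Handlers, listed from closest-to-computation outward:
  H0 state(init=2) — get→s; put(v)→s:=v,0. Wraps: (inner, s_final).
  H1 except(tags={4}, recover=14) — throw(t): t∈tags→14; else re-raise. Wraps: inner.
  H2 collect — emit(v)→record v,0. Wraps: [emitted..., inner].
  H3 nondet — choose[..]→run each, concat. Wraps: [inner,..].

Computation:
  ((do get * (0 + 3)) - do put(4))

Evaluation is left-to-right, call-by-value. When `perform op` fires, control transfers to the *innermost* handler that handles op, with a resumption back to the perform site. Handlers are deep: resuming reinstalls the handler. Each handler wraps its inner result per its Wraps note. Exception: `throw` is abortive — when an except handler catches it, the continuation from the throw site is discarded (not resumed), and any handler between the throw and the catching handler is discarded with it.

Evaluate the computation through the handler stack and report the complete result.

Working:
get @ H0 ⇒ 2
put(4) @ H0 ⇒ s:=4
H0 returns (6, 4)
H1 returns (6, 4)
H2 returns [(6, 4)]
H3 returns [[(6, 4)]]
= [[(6, 4)]]

Answer: [[(6, 4)]]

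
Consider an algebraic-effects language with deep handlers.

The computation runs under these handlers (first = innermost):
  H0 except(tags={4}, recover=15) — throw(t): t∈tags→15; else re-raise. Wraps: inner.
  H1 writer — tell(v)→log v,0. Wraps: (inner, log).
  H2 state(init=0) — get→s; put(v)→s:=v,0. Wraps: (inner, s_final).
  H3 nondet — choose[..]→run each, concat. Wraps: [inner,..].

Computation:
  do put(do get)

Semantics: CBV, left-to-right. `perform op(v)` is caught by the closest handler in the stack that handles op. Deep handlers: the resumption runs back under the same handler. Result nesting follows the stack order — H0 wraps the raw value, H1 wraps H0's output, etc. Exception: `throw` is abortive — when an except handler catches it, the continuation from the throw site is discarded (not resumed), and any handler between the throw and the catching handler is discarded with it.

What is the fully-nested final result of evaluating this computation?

Working:
get @ H2 ⇒ 0
put(0) @ H2 ⇒ s:=0
H0 returns 0
H1 returns (0, ())
H2 returns ((0, ()), 0)
H3 returns [((0, ()), 0)]
= [((0, ()), 0)]

Answer: [((0, ()), 0)]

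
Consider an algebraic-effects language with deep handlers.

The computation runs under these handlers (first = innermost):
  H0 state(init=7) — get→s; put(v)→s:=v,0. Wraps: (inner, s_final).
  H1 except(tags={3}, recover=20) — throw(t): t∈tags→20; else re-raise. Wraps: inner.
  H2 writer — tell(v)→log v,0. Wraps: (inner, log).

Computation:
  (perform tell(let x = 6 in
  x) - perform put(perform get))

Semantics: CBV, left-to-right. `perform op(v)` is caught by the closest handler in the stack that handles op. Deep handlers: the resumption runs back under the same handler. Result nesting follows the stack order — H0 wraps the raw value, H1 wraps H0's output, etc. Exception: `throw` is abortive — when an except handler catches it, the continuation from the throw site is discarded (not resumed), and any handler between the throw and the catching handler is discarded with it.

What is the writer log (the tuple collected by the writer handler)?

Answer: (6)

Working:
tell(6) @ H2 ⇒ log+=6
get @ H0 ⇒ 7
put(7) @ H0 ⇒ s:=7
H0 returns (0, 7)
H1 returns (0, 7)
H2 returns ((0, 7), (6))
= ((0, 7), (6))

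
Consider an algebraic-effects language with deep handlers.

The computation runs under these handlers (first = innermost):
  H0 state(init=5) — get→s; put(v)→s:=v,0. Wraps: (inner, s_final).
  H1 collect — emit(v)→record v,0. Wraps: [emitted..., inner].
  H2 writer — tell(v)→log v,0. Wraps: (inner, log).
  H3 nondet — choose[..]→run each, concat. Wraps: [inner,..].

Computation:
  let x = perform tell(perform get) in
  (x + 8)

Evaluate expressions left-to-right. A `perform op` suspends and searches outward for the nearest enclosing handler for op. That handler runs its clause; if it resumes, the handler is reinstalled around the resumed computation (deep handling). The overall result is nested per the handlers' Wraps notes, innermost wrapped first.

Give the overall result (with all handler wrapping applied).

Step-by-step:
get @ H0 ⇒ 5
tell(5) @ H2 ⇒ log+=5
H0 returns (8, 5)
H1 returns [(8, 5)]
H2 returns ([(8, 5)], (5))
H3 returns [([(8, 5)], (5))]
= [([(8, 5)], (5))]

Answer: [([(8, 5)], (5))]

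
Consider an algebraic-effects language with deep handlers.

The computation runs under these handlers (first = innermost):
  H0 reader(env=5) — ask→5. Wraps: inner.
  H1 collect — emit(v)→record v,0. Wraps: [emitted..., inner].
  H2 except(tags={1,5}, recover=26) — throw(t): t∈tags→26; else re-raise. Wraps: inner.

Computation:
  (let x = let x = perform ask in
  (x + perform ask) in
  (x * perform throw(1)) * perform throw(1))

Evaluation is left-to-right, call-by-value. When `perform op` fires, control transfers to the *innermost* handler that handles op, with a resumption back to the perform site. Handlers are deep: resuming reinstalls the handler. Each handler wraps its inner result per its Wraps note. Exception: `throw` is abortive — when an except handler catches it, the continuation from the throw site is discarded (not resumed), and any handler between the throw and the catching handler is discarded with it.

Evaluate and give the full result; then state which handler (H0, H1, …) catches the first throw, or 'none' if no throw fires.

Answer: 26 ; first throw caught by: H2

Evaluation trace:
ask @ H0 ⇒ 5
ask @ H0 ⇒ 5
throw(1) @ H2 caught ⇒ 26
= 26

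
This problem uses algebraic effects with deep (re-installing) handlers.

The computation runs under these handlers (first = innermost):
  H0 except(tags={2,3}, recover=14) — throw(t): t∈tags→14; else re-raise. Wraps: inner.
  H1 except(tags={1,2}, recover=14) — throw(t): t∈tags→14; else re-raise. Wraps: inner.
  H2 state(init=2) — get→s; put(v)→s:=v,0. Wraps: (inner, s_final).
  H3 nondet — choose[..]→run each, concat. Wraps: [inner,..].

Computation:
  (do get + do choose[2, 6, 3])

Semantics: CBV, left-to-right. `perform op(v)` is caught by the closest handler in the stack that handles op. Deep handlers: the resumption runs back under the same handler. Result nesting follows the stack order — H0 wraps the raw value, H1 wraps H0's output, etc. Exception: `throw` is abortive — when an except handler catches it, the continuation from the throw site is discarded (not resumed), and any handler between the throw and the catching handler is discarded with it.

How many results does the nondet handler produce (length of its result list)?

Step-by-step:
get @ H2 ⇒ 2
choose[2, 6, 3] @ H3
  branch[0] choose=2:
    H0 returns 4
    H1 returns 4
    H2 returns (4, 2)
    H3 returns [(4, 2)]
  branch[1] choose=6:
    H0 returns 8
    H1 returns 8
    H2 returns (8, 2)
    H3 returns [(8, 2)]
  branch[2] choose=3:
    H0 returns 5
    H1 returns 5
    H2 returns (5, 2)
    H3 returns [(5, 2)]
= [(4, 2), (8, 2), (5, 2)]

Answer: 3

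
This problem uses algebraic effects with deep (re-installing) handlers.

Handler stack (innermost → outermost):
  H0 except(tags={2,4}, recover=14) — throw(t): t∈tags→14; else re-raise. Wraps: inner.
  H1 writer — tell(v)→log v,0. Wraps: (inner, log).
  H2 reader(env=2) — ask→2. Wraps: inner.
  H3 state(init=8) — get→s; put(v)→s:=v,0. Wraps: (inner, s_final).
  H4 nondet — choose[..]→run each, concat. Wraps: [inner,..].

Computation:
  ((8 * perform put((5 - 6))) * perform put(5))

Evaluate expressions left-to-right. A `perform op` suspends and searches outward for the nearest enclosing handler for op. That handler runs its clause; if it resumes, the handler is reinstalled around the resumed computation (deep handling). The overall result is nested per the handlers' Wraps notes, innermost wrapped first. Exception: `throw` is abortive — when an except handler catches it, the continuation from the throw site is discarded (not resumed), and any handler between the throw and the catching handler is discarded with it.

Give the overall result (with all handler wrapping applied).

Evaluation trace:
put(-1) @ H3 ⇒ s:=-1
put(5) @ H3 ⇒ s:=5
H0 returns 0
H1 returns (0, ())
H2 returns (0, ())
H3 returns ((0, ()), 5)
H4 returns [((0, ()), 5)]
= [((0, ()), 5)]

Answer: [((0, ()), 5)]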